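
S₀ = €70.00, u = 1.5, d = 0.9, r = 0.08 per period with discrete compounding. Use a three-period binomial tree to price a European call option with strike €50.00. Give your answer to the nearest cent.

Risk-neutral probability p = (1 + 0.08 − 0.9)/(1.5 − 0.9) = 0.1800/0.6000 = 0.3000
Terminal stock prices: S_uuu = 236.2, S_uud = 141.8, S_udd = 85.05, S_ddd = 51.03
Terminal payoffs (S − K): max(186.2, 0) = 186.2, max(91.75, 0) = 91.75, max(35.05, 0) = 35.05, max(1.03, 0) = 1.03
Node uu (S = 157.5): V_uu = 1/1.08·[0.3000·186.2500 + 0.7000·91.7500] = 111.2037
Node ud (S = 94.5): V_ud = 1/1.08·[0.3000·91.7500 + 0.7000·35.0500] = 48.2037
Node dd (S = 56.7): V_dd = 1/1.08·[0.3000·35.0500 + 0.7000·1.0300] = 10.4037
Node u (S = 105): V_u = 1/1.08·[0.3000·111.2037 + 0.7000·48.2037] = 62.1331
Node d (S = 63): V_d = 1/1.08·[0.3000·48.2037 + 0.7000·10.4037] = 20.1331
Node 0 (S = 70): V_0 = 1/1.08·[0.3000·62.1331 + 0.7000·20.1331] = 30.3084

€30.31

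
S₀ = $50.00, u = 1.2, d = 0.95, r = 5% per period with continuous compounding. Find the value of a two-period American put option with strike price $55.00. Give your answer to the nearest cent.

Risk-neutral probability p = (e^0.05 − 0.95)/(1.2 − 0.95) = 0.1013/0.2500 = 0.4051
Terminal stock prices: S_uu = 72, S_ud = 57, S_dd = 45.12
Terminal payoffs (K − S): max(-17, 0) = 0, max(-2, 0) = 0, max(9.875, 0) = 9.875
Node u (S = 60): continuation = e^(−0.05)·[0.4051·0.0000 + 0.5949·0.0000] = 0.0000; exercise value = 0.0000 ≤ continuation, so V_u = 0.0000
Node d (S = 47.5): continuation = e^(−0.05)·[0.4051·0.0000 + 0.5949·9.8750] = 5.5883; exercise value = 7.5000 > continuation, so V_d = 7.5000 (exercise)
Node 0 (S = 50): continuation = e^(−0.05)·[0.4051·0.0000 + 0.5949·7.5000] = 4.2443; exercise value = 5.0000 > continuation, so V_0 = 5.0000 (exercise)

$5.00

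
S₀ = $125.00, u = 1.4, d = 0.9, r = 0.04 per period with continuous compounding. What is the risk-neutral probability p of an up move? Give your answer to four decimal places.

p = 0.2816

Risk-neutral probability p = (e^0.04 − 0.9)/(1.4 − 0.9) = 0.1408/0.5000 = 0.2816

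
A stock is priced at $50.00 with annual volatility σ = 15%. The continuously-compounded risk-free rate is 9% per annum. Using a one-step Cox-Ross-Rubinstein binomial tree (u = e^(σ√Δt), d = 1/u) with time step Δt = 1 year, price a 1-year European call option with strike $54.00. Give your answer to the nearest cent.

$2.90

CRR parameters: u = e^(σ√Δt) = e^(0.15·√1) = 1.1618, d = 1/u = 0.8607
Per-period rate: rΔt = 0.09·1 = 0.09, so R = e^0.09 = 1.0942
Risk-neutral probability p = (e^0.09 − 0.8607)/(1.1618 − 0.8607) = 0.2335/0.3011 = 0.7753
Terminal stock prices: S_u = 58.09, S_d = 43.04
Terminal payoffs (S − K): max(4.092, 0) = 4.092, max(-10.96, 0) = 0
Node 0 (S = 50): V_0 = e^(−0.09)·[0.7753·4.0917 + 0.2247·0.0000] = 2.8993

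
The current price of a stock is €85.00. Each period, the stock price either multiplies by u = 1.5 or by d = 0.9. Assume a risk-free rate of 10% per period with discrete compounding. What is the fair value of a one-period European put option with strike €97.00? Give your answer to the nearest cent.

€12.42

Risk-neutral probability p = (1 + 0.1 − 0.9)/(1.5 − 0.9) = 0.2000/0.6000 = 0.3333
Terminal stock prices: S_u = 127.5, S_d = 76.5
Terminal payoffs (K − S): max(-30.5, 0) = 0, max(20.5, 0) = 20.5
Node 0 (S = 85): V_0 = 1/1.1·[0.3333·0.0000 + 0.6667·20.5000] = 12.4242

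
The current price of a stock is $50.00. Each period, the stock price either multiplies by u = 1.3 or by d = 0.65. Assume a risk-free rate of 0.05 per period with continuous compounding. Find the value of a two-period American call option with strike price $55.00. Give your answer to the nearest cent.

Risk-neutral probability p = (e^0.05 − 0.65)/(1.3 − 0.65) = 0.4013/0.6500 = 0.6173
Terminal stock prices: S_uu = 84.5, S_ud = 42.25, S_dd = 21.13
Terminal payoffs (S − K): max(29.5, 0) = 29.5, max(-12.75, 0) = 0, max(-33.88, 0) = 0
Node u (S = 65): continuation = e^(−0.05)·[0.6173·29.5000 + 0.3827·0.0000] = 17.3233; exercise value = 10.0000 ≤ continuation, so V_u = 17.3233
Node d (S = 32.5): continuation = e^(−0.05)·[0.6173·0.0000 + 0.3827·0.0000] = 0.0000; exercise value = 0.0000 ≤ continuation, so V_d = 0.0000
Node 0 (S = 50): continuation = e^(−0.05)·[0.6173·17.3233 + 0.3827·0.0000] = 10.1728; exercise value = 0.0000 ≤ continuation, so V_0 = 10.1728

$10.17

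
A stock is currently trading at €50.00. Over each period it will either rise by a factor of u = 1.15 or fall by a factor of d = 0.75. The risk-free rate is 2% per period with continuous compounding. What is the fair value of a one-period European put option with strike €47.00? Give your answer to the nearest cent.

Risk-neutral probability p = (e^0.02 − 0.75)/(1.15 − 0.75) = 0.2702/0.4000 = 0.6755
Terminal stock prices: S_u = 57.5, S_d = 37.5
Terminal payoffs (K − S): max(-10.5, 0) = 0, max(9.5, 0) = 9.5
Node 0 (S = 50): V_0 = e^(−0.02)·[0.6755·0.0000 + 0.3245·9.5000] = 3.0217

€3.02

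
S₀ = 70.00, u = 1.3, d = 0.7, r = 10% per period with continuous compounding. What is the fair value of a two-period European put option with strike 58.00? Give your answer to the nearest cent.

2.05

Risk-neutral probability p = (e^0.1 − 0.7)/(1.3 − 0.7) = 0.4052/0.6000 = 0.6753
Terminal stock prices: S_uu = 118.3, S_ud = 63.7, S_dd = 34.3
Terminal payoffs (K − S): max(-60.3, 0) = 0, max(-5.7, 0) = 0, max(23.7, 0) = 23.7
Node u (S = 91): V_u = e^(−0.1)·[0.6753·0.0000 + 0.3247·0.0000] = 0.0000
Node d (S = 49): V_d = e^(−0.1)·[0.6753·0.0000 + 0.3247·23.7000] = 6.9634
Node 0 (S = 70): V_0 = e^(−0.1)·[0.6753·0.0000 + 0.3247·6.9634] = 2.0459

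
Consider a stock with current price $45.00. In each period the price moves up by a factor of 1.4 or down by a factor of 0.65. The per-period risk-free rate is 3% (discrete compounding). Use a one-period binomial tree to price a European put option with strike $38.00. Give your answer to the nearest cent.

$4.19

Risk-neutral probability p = (1 + 0.03 − 0.65)/(1.4 − 0.65) = 0.3800/0.7500 = 0.5067
Terminal stock prices: S_u = 63, S_d = 29.25
Terminal payoffs (K − S): max(-25, 0) = 0, max(8.75, 0) = 8.75
Node 0 (S = 45): V_0 = 1/1.03·[0.5067·0.0000 + 0.4933·8.7500] = 4.1909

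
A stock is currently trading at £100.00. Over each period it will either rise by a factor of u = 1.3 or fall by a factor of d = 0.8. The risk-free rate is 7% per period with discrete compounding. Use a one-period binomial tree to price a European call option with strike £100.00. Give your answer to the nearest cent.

Risk-neutral probability p = (1 + 0.07 − 0.8)/(1.3 − 0.8) = 0.2700/0.5000 = 0.5400
Terminal stock prices: S_u = 130, S_d = 80
Terminal payoffs (S − K): max(30, 0) = 30, max(-20, 0) = 0
Node 0 (S = 100): V_0 = 1/1.07·[0.5400·30.0000 + 0.4600·0.0000] = 15.1402

£15.14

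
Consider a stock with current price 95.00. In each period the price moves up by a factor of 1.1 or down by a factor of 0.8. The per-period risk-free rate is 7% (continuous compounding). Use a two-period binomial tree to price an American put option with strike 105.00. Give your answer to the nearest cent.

10.00

Risk-neutral probability p = (e^0.07 − 0.8)/(1.1 − 0.8) = 0.2725/0.3000 = 0.9084
Terminal stock prices: S_uu = 115, S_ud = 83.6, S_dd = 60.8
Terminal payoffs (K − S): max(-9.95, 0) = 0, max(21.4, 0) = 21.4, max(44.2, 0) = 44.2
Node u (S = 104.5): continuation = e^(−0.07)·[0.9084·0.0000 + 0.0916·21.4000] = 1.8285; exercise value = 0.5000 ≤ continuation, so V_u = 1.8285
Node d (S = 76): continuation = e^(−0.07)·[0.9084·21.4000 + 0.0916·44.2000] = 21.9014; exercise value = 29.0000 > continuation, so V_d = 29.0000 (exercise)
Node 0 (S = 95): continuation = e^(−0.07)·[0.9084·1.8285 + 0.0916·29.0000] = 4.0265; exercise value = 10.0000 > continuation, so V_0 = 10.0000 (exercise)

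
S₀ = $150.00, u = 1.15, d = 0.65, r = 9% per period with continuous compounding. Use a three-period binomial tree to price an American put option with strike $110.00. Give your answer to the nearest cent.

$1.59

Risk-neutral probability p = (e^0.09 − 0.65)/(1.15 − 0.65) = 0.4442/0.5000 = 0.8883
Terminal stock prices: S_uuu = 228.1, S_uud = 128.9, S_udd = 72.88, S_ddd = 41.19
Terminal payoffs (K − S): max(-118.1, 0) = 0, max(-18.94, 0) = 0, max(37.12, 0) = 37.12, max(68.81, 0) = 68.81
Node uu (S = 198.4): continuation = e^(−0.09)·[0.8883·0.0000 + 0.1117·0.0000] = 0.0000; exercise value = 0.0000 ≤ continuation, so V_uu = 0.0000
Node ud (S = 112.1): continuation = e^(−0.09)·[0.8883·0.0000 + 0.1117·37.1187] = 3.7877; exercise value = 0.0000 ≤ continuation, so V_ud = 3.7877
Node dd (S = 63.38): continuation = e^(−0.09)·[0.8883·37.1187 + 0.1117·68.8063] = 37.1574; exercise value = 46.6250 > continuation, so V_dd = 46.6250 (exercise)
Node u (S = 172.5): continuation = e^(−0.09)·[0.8883·0.0000 + 0.1117·3.7877] = 0.3865; exercise value = 0.0000 ≤ continuation, so V_u = 0.3865
Node d (S = 97.5): continuation = e^(−0.09)·[0.8883·3.7877 + 0.1117·46.6250] = 7.8329; exercise value = 12.5000 > continuation, so V_d = 12.5000 (exercise)
Node 0 (S = 150): continuation = e^(−0.09)·[0.8883·0.3865 + 0.1117·12.5000] = 1.5893; exercise value = 0.0000 ≤ continuation, so V_0 = 1.5893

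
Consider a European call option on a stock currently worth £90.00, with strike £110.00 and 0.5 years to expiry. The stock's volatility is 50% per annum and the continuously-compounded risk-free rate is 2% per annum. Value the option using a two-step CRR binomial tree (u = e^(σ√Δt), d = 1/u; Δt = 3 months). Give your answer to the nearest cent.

£7.62

CRR parameters: u = e^(σ√Δt) = e^(0.5·√0.25) = 1.2840, d = 1/u = 0.7788
Per-period rate: rΔt = 0.02·0.25 = 0.005, so R = e^0.005 = 1.0050
Risk-neutral probability p = (e^0.005 − 0.7788)/(1.2840 − 0.7788) = 0.2262/0.5052 = 0.4477
Terminal stock prices: S_uu = 148.4, S_ud = 90, S_dd = 54.59
Terminal payoffs (S − K): max(38.38, 0) = 38.38, max(-20, 0) = 0, max(-55.41, 0) = 0
Node u (S = 115.6): V_u = e^(−0.005)·[0.4477·38.3849 + 0.5523·0.0000] = 17.1009
Node d (S = 70.09): V_d = e^(−0.005)·[0.4477·0.0000 + 0.5523·0.0000] = 0.0000
Node 0 (S = 90): V_0 = e^(−0.005)·[0.4477·17.1009 + 0.5523·0.0000] = 7.6187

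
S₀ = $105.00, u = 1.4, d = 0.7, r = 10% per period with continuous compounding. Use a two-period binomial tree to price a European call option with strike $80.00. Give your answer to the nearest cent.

$43.65

Risk-neutral probability p = (e^0.1 − 0.7)/(1.4 − 0.7) = 0.4052/0.7000 = 0.5788
Terminal stock prices: S_uu = 205.8, S_ud = 102.9, S_dd = 51.45
Terminal payoffs (S − K): max(125.8, 0) = 125.8, max(22.9, 0) = 22.9, max(-28.55, 0) = 0
Node u (S = 147): V_u = e^(−0.1)·[0.5788·125.8000 + 0.4212·22.9000] = 74.6130
Node d (S = 73.5): V_d = e^(−0.1)·[0.5788·22.9000 + 0.4212·0.0000] = 11.9935
Node 0 (S = 105): V_0 = e^(−0.1)·[0.5788·74.6130 + 0.4212·11.9935] = 43.6481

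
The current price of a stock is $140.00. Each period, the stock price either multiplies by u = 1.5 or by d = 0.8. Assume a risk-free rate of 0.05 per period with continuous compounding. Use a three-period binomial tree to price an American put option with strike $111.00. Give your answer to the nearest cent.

Risk-neutral probability p = (e^0.05 − 0.8)/(1.5 − 0.8) = 0.2513/0.7000 = 0.3590
Terminal stock prices: S_uuu = 472.5, S_uud = 252, S_udd = 134.4, S_ddd = 71.68
Terminal payoffs (K − S): max(-361.5, 0) = 0, max(-141, 0) = 0, max(-23.4, 0) = 0, max(39.32, 0) = 39.32
Node uu (S = 315): continuation = e^(−0.05)·[0.3590·0.0000 + 0.6410·0.0000] = 0.0000; exercise value = 0.0000 ≤ continuation, so V_uu = 0.0000
Node ud (S = 168): continuation = e^(−0.05)·[0.3590·0.0000 + 0.6410·0.0000] = 0.0000; exercise value = 0.0000 ≤ continuation, so V_ud = 0.0000
Node dd (S = 89.6): continuation = e^(−0.05)·[0.3590·0.0000 + 0.6410·39.3200] = 23.9764; exercise value = 21.4000 ≤ continuation, so V_dd = 23.9764
Node u (S = 210): continuation = e^(−0.05)·[0.3590·0.0000 + 0.6410·0.0000] = 0.0000; exercise value = 0.0000 ≤ continuation, so V_u = 0.0000
Node d (S = 112): continuation = e^(−0.05)·[0.3590·0.0000 + 0.6410·23.9764] = 14.6203; exercise value = 0.0000 ≤ continuation, so V_d = 14.6203
Node 0 (S = 140): continuation = e^(−0.05)·[0.3590·0.0000 + 0.6410·14.6203] = 8.9151; exercise value = 0.0000 ≤ continuation, so V_0 = 8.9151

$8.92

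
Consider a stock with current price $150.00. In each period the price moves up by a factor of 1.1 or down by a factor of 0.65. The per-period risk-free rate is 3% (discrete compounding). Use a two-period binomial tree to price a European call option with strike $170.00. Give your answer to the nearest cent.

Risk-neutral probability p = (1 + 0.03 − 0.65)/(1.1 − 0.65) = 0.3800/0.4500 = 0.8444
Terminal stock prices: S_uu = 181.5, S_ud = 107.2, S_dd = 63.38
Terminal payoffs (S − K): max(11.5, 0) = 11.5, max(-62.75, 0) = 0, max(-106.6, 0) = 0
Node u (S = 165): V_u = 1/1.03·[0.8444·11.5000 + 0.1556·0.0000] = 9.4283
Node d (S = 97.5): V_d = 1/1.03·[0.8444·0.0000 + 0.1556·0.0000] = 0.0000
Node 0 (S = 150): V_0 = 1/1.03·[0.8444·9.4283 + 0.1556·0.0000] = 7.7298

$7.73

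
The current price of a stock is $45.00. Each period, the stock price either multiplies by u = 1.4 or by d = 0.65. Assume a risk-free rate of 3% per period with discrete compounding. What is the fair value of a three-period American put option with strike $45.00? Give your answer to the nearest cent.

Risk-neutral probability p = (1 + 0.03 − 0.65)/(1.4 − 0.65) = 0.3800/0.7500 = 0.5067
Terminal stock prices: S_uuu = 123.5, S_uud = 57.33, S_udd = 26.62, S_ddd = 12.36
Terminal payoffs (K − S): max(-78.48, 0) = 0, max(-12.33, 0) = 0, max(18.38, 0) = 18.38, max(32.64, 0) = 32.64
Node uu (S = 88.2): continuation = 1/1.03·[0.5067·0.0000 + 0.4933·0.0000] = 0.0000; exercise value = 0.0000 ≤ continuation, so V_uu = 0.0000
Node ud (S = 40.95): continuation = 1/1.03·[0.5067·0.0000 + 0.4933·18.3825] = 8.8046; exercise value = 4.0500 ≤ continuation, so V_ud = 8.8046
Node dd (S = 19.01): continuation = 1/1.03·[0.5067·18.3825 + 0.4933·32.6419] = 24.6768; exercise value = 25.9875 > continuation, so V_dd = 25.9875 (exercise)
Node u (S = 63): continuation = 1/1.03·[0.5067·0.0000 + 0.4933·8.8046] = 4.2171; exercise value = 0.0000 ≤ continuation, so V_u = 4.2171
Node d (S = 29.25): continuation = 1/1.03·[0.5067·8.8046 + 0.4933·25.9875] = 16.7781; exercise value = 15.7500 ≤ continuation, so V_d = 16.7781
Node 0 (S = 45): continuation = 1/1.03·[0.5067·4.2171 + 0.4933·16.7781] = 10.1105; exercise value = 0.0000 ≤ continuation, so V_0 = 10.1105

$10.11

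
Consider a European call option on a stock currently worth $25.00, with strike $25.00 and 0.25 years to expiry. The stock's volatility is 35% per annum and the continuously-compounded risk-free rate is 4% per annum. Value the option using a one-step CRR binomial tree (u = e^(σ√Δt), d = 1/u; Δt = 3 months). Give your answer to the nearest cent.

CRR parameters: u = e^(σ√Δt) = e^(0.35·√0.25) = 1.1912, d = 1/u = 0.8395
Per-period rate: rΔt = 0.04·0.25 = 0.01, so R = e^0.01 = 1.0101
Risk-neutral probability p = (e^0.01 − 0.8395)/(1.1912 − 0.8395) = 0.1706/0.3518 = 0.4849
Terminal stock prices: S_u = 29.78, S_d = 20.99
Terminal payoffs (S − K): max(4.781, 0) = 4.781, max(-4.014, 0) = 0
Node 0 (S = 25): V_0 = e^(−0.01)·[0.4849·4.7812 + 0.5151·0.0000] = 2.2955

$2.30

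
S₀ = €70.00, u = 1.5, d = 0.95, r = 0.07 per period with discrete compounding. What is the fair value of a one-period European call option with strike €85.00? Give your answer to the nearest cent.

€4.08

Risk-neutral probability p = (1 + 0.07 − 0.95)/(1.5 − 0.95) = 0.1200/0.5500 = 0.2182
Terminal stock prices: S_u = 105, S_d = 66.5
Terminal payoffs (S − K): max(20, 0) = 20, max(-18.5, 0) = 0
Node 0 (S = 70): V_0 = 1/1.07·[0.2182·20.0000 + 0.7818·0.0000] = 4.0782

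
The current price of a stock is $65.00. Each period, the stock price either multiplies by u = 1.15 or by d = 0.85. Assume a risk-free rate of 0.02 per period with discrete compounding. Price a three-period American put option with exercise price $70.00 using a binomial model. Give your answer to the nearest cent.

Risk-neutral probability p = (1 + 0.02 − 0.85)/(1.15 − 0.85) = 0.1700/0.3000 = 0.5667
Terminal stock prices: S_uuu = 98.86, S_uud = 73.07, S_udd = 54.01, S_ddd = 39.92
Terminal payoffs (K − S): max(-28.86, 0) = 0, max(-3.068, 0) = 0, max(15.99, 0) = 15.99, max(30.08, 0) = 30.08
Node uu (S = 85.96): continuation = 1/1.02·[0.5667·0.0000 + 0.4333·0.0000] = 0.0000; exercise value = 0.0000 ≤ continuation, so V_uu = 0.0000
Node ud (S = 63.54): continuation = 1/1.02·[0.5667·0.0000 + 0.4333·15.9931] = 6.7945; exercise value = 6.4625 ≤ continuation, so V_ud = 6.7945
Node dd (S = 46.96): continuation = 1/1.02·[0.5667·15.9931 + 0.4333·30.0819] = 21.6650; exercise value = 23.0375 > continuation, so V_dd = 23.0375 (exercise)
Node u (S = 74.75): continuation = 1/1.02·[0.5667·0.0000 + 0.4333·6.7945] = 2.8865; exercise value = 0.0000 ≤ continuation, so V_u = 2.8865
Node d (S = 55.25): continuation = 1/1.02·[0.5667·6.7945 + 0.4333·23.0375] = 13.5619; exercise value = 14.7500 > continuation, so V_d = 14.7500 (exercise)
Node 0 (S = 65): continuation = 1/1.02·[0.5667·2.8865 + 0.4333·14.7500] = 7.8700; exercise value = 5.0000 ≤ continuation, so V_0 = 7.8700

$7.87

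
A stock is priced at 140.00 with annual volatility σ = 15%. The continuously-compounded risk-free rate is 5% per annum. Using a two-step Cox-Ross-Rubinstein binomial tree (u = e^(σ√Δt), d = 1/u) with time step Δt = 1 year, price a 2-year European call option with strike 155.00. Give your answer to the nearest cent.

CRR parameters: u = e^(σ√Δt) = e^(0.15·√1) = 1.1618, d = 1/u = 0.8607
Per-period rate: rΔt = 0.05·1 = 0.05, so R = e^0.05 = 1.0513
Risk-neutral probability p = (e^0.05 − 0.8607)/(1.1618 − 0.8607) = 0.1906/0.3011 = 0.6328
Terminal stock prices: S_uu = 189, S_ud = 140, S_dd = 103.7
Terminal payoffs (S − K): max(33.98, 0) = 33.98, max(-15, 0) = 0, max(-51.29, 0) = 0
Node u (S = 162.7): V_u = e^(−0.05)·[0.6328·33.9802 + 0.3672·0.0000] = 20.4551
Node d (S = 120.5): V_d = e^(−0.05)·[0.6328·0.0000 + 0.3672·0.0000] = 0.0000
Node 0 (S = 140): V_0 = e^(−0.05)·[0.6328·20.4551 + 0.3672·0.0000] = 12.3134

12.31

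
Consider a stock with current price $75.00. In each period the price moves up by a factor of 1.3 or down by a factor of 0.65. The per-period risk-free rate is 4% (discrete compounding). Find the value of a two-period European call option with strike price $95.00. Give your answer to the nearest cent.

$10.57

Risk-neutral probability p = (1 + 0.04 − 0.65)/(1.3 − 0.65) = 0.3900/0.6500 = 0.6000
Terminal stock prices: S_uu = 126.8, S_ud = 63.38, S_dd = 31.69
Terminal payoffs (S − K): max(31.75, 0) = 31.75, max(-31.62, 0) = 0, max(-63.31, 0) = 0
Node u (S = 97.5): V_u = 1/1.04·[0.6000·31.7500 + 0.4000·0.0000] = 18.3173
Node d (S = 48.75): V_d = 1/1.04·[0.6000·0.0000 + 0.4000·0.0000] = 0.0000
Node 0 (S = 75): V_0 = 1/1.04·[0.6000·18.3173 + 0.4000·0.0000] = 10.5677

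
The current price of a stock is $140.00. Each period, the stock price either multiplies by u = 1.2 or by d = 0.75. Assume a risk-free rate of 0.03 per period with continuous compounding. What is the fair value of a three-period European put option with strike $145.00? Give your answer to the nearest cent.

Risk-neutral probability p = (e^0.03 − 0.75)/(1.2 − 0.75) = 0.2805/0.4500 = 0.6232
Terminal stock prices: S_uuu = 241.9, S_uud = 151.2, S_udd = 94.5, S_ddd = 59.06
Terminal payoffs (K − S): max(-96.92, 0) = 0, max(-6.2, 0) = 0, max(50.5, 0) = 50.5, max(85.94, 0) = 85.94
Node uu (S = 201.6): V_uu = e^(−0.03)·[0.6232·0.0000 + 0.3768·0.0000] = 0.0000
Node ud (S = 126): V_ud = e^(−0.03)·[0.6232·0.0000 + 0.3768·50.5000] = 18.4644
Node dd (S = 78.75): V_dd = e^(−0.03)·[0.6232·50.5000 + 0.3768·85.9375] = 61.9646
Node u (S = 168): V_u = e^(−0.03)·[0.6232·0.0000 + 0.3768·18.4644] = 6.7512
Node d (S = 105): V_d = e^(−0.03)·[0.6232·18.4644 + 0.3768·61.9646] = 33.8238
Node 0 (S = 140): V_0 = e^(−0.03)·[0.6232·6.7512 + 0.3768·33.8238] = 16.4503

$16.45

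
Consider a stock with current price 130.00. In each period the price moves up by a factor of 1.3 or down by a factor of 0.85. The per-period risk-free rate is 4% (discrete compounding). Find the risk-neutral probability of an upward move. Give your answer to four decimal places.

Risk-neutral probability p = (1 + 0.04 − 0.85)/(1.3 − 0.85) = 0.1900/0.4500 = 0.4222

p = 0.4222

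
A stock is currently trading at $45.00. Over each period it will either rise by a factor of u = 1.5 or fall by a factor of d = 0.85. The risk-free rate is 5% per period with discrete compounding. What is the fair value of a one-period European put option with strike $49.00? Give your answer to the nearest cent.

$7.09

Risk-neutral probability p = (1 + 0.05 − 0.85)/(1.5 − 0.85) = 0.2000/0.6500 = 0.3077
Terminal stock prices: S_u = 67.5, S_d = 38.25
Terminal payoffs (K − S): max(-18.5, 0) = 0, max(10.75, 0) = 10.75
Node 0 (S = 45): V_0 = 1/1.05·[0.3077·0.0000 + 0.6923·10.7500] = 7.0879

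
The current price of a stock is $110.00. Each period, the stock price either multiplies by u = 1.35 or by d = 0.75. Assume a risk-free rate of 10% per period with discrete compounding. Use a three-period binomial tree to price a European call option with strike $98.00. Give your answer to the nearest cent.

Risk-neutral probability p = (1 + 0.1 − 0.75)/(1.35 − 0.75) = 0.3500/0.6000 = 0.5833
Terminal stock prices: S_uuu = 270.6, S_uud = 150.4, S_udd = 83.53, S_ddd = 46.41
Terminal payoffs (S − K): max(172.6, 0) = 172.6, max(52.36, 0) = 52.36, max(-14.47, 0) = 0, max(-51.59, 0) = 0
Node uu (S = 200.5): V_uu = 1/1.1·[0.5833·172.6413 + 0.4167·52.3563] = 111.3841
Node ud (S = 111.4): V_ud = 1/1.1·[0.5833·52.3563 + 0.4167·0.0000] = 27.7647
Node dd (S = 61.88): V_dd = 1/1.1·[0.5833·0.0000 + 0.4167·0.0000] = 0.0000
Node u (S = 148.5): V_u = 1/1.1·[0.5833·111.3841 + 0.4167·27.7647] = 69.5842
Node d (S = 82.5): V_d = 1/1.1·[0.5833·27.7647 + 0.4167·0.0000] = 14.7237
Node 0 (S = 110): V_0 = 1/1.1·[0.5833·69.5842 + 0.4167·14.7237] = 42.4779

$42.48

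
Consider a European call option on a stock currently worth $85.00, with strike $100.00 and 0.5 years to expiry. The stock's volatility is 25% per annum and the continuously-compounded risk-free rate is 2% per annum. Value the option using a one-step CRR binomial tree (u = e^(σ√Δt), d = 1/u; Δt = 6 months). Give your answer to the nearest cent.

$0.69

CRR parameters: u = e^(σ√Δt) = e^(0.25·√0.5) = 1.1934, d = 1/u = 0.8380
Per-period rate: rΔt = 0.02·0.5 = 0.01, so R = e^0.01 = 1.0101
Risk-neutral probability p = (e^0.01 − 0.8380)/(1.1934 − 0.8380) = 0.1721/0.3554 = 0.4842
Terminal stock prices: S_u = 101.4, S_d = 71.23
Terminal payoffs (S − K): max(1.436, 0) = 1.436, max(-28.77, 0) = 0
Node 0 (S = 85): V_0 = e^(−0.01)·[0.4842·1.4360 + 0.5158·0.0000] = 0.6884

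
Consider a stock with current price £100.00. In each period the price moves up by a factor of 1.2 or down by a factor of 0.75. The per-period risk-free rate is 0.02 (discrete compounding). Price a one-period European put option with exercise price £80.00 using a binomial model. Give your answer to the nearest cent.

£1.96

Risk-neutral probability p = (1 + 0.02 − 0.75)/(1.2 − 0.75) = 0.2700/0.4500 = 0.6000
Terminal stock prices: S_u = 120, S_d = 75
Terminal payoffs (K − S): max(-40, 0) = 0, max(5, 0) = 5
Node 0 (S = 100): V_0 = 1/1.02·[0.6000·0.0000 + 0.4000·5.0000] = 1.9608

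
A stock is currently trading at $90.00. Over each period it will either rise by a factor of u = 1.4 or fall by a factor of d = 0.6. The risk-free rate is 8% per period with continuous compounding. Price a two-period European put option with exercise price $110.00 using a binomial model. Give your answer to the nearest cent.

Risk-neutral probability p = (e^0.08 − 0.6)/(1.4 − 0.6) = 0.4833/0.8000 = 0.6041
Terminal stock prices: S_uu = 176.4, S_ud = 75.6, S_dd = 32.4
Terminal payoffs (K − S): max(-66.4, 0) = 0, max(34.4, 0) = 34.4, max(77.6, 0) = 77.6
Node u (S = 126): V_u = e^(−0.08)·[0.6041·0.0000 + 0.3959·34.4000] = 12.5716
Node d (S = 54): V_d = e^(−0.08)·[0.6041·34.4000 + 0.3959·77.6000] = 47.5428
Node 0 (S = 90): V_0 = e^(−0.08)·[0.6041·12.5716 + 0.3959·47.5428] = 24.3854

$24.39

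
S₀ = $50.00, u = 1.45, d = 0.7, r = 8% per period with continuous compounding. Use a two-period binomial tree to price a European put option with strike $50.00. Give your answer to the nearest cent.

Risk-neutral probability p = (e^0.08 − 0.7)/(1.45 − 0.7) = 0.3833/0.7500 = 0.5110
Terminal stock prices: S_uu = 105.1, S_ud = 50.75, S_dd = 24.5
Terminal payoffs (K − S): max(-55.12, 0) = 0, max(-0.75, 0) = 0, max(25.5, 0) = 25.5
Node u (S = 72.5): V_u = e^(−0.08)·[0.5110·0.0000 + 0.4890·0.0000] = 0.0000
Node d (S = 35): V_d = e^(−0.08)·[0.5110·0.0000 + 0.4890·25.5000] = 11.5096
Node 0 (S = 50): V_0 = e^(−0.08)·[0.5110·0.0000 + 0.4890·11.5096] = 5.1950

$5.19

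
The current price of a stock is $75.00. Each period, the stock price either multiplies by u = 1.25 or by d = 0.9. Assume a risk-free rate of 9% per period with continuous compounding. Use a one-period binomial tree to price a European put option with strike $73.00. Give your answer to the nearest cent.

Risk-neutral probability p = (e^0.09 − 0.9)/(1.25 − 0.9) = 0.1942/0.3500 = 0.5548
Terminal stock prices: S_u = 93.75, S_d = 67.5
Terminal payoffs (K − S): max(-20.75, 0) = 0, max(5.5, 0) = 5.5
Node 0 (S = 75): V_0 = e^(−0.09)·[0.5548·0.0000 + 0.4452·5.5000] = 2.2379

$2.24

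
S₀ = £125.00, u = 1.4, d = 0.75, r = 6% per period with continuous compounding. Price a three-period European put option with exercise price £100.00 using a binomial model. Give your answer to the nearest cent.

Risk-neutral probability p = (e^0.06 − 0.75)/(1.4 − 0.75) = 0.3118/0.6500 = 0.4797
Terminal stock prices: S_uuu = 343, S_uud = 183.7, S_udd = 98.44, S_ddd = 52.73
Terminal payoffs (K − S): max(-243, 0) = 0, max(-83.75, 0) = 0, max(1.562, 0) = 1.562, max(47.27, 0) = 47.27
Node uu (S = 245): V_uu = e^(−0.06)·[0.4797·0.0000 + 0.5203·0.0000] = 0.0000
Node ud (S = 131.2): V_ud = e^(−0.06)·[0.4797·0.0000 + 0.5203·1.5625] = 0.7656
Node dd (S = 70.31): V_dd = e^(−0.06)·[0.4797·1.5625 + 0.5203·47.2656] = 23.8640
Node u (S = 175): V_u = e^(−0.06)·[0.4797·0.0000 + 0.5203·0.7656] = 0.3751
Node d (S = 93.75): V_d = e^(−0.06)·[0.4797·0.7656 + 0.5203·23.8640] = 12.0381
Node 0 (S = 125): V_0 = e^(−0.06)·[0.4797·0.3751 + 0.5203·12.0381] = 6.0676

£6.07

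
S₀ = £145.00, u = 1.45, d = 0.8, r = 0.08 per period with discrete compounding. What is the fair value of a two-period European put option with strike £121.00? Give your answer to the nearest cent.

£7.83

Risk-neutral probability p = (1 + 0.08 − 0.8)/(1.45 − 0.8) = 0.2800/0.6500 = 0.4308
Terminal stock prices: S_uu = 304.9, S_ud = 168.2, S_dd = 92.8
Terminal payoffs (K − S): max(-183.9, 0) = 0, max(-47.2, 0) = 0, max(28.2, 0) = 28.2
Node u (S = 210.2): V_u = 1/1.08·[0.4308·0.0000 + 0.5692·0.0000] = 0.0000
Node d (S = 116): V_d = 1/1.08·[0.4308·0.0000 + 0.5692·28.2000] = 14.8632
Node 0 (S = 145): V_0 = 1/1.08·[0.4308·0.0000 + 0.5692·14.8632] = 7.8339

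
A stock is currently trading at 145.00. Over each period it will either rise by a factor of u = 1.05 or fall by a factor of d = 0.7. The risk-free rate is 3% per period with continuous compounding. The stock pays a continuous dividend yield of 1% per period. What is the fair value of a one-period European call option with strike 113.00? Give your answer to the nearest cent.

34.85

Per-period risk-free factor R = e^0.03 = 1.0305; dividend-adjusted growth = e^(0.03−0.01) = 1.0202.
Risk-neutral probability p = (1.0202 − 0.7)/(1.05 − 0.7) = 0.3202/0.3500 = 0.9149
Terminal stock prices: S_u = 152.2, S_d = 101.5
Terminal payoffs (S − K): max(39.25, 0) = 39.25, max(-11.5, 0) = 0
Node 0 (S = 145): V_0 = e^(−0.03)·[0.9149·39.2500 + 0.0851·0.0000] = 34.8470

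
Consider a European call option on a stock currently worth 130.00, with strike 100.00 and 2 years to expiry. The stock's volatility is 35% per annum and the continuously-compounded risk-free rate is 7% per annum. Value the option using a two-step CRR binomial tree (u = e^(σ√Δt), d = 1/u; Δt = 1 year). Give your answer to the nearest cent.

CRR parameters: u = e^(σ√Δt) = e^(0.35·√1) = 1.4191, d = 1/u = 0.7047
Per-period rate: rΔt = 0.07·1 = 0.07, so R = e^0.07 = 1.0725
Risk-neutral probability p = (e^0.07 − 0.7047)/(1.4191 − 0.7047) = 0.3678/0.7144 = 0.5149
Terminal stock prices: S_uu = 261.8, S_ud = 130, S_dd = 64.56
Terminal payoffs (S − K): max(161.8, 0) = 161.8, max(30, 0) = 30, max(-35.44, 0) = 0
Node u (S = 184.5): V_u = e^(−0.07)·[0.5149·161.7879 + 0.4851·30.0000] = 91.2394
Node d (S = 91.61): V_d = e^(−0.07)·[0.5149·30.0000 + 0.4851·0.0000] = 14.4021
Node 0 (S = 130): V_0 = e^(−0.07)·[0.5149·91.2394 + 0.4851·14.4021] = 50.3158

50.32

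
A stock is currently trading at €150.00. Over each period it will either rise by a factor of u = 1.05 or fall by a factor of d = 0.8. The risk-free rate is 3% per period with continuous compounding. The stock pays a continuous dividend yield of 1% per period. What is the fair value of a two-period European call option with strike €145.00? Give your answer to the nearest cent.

€14.89

Per-period risk-free factor R = e^0.03 = 1.0305; dividend-adjusted growth = e^(0.03−0.01) = 1.0202.
Risk-neutral probability p = (1.0202 − 0.8)/(1.05 − 0.8) = 0.2202/0.2500 = 0.8808
Terminal stock prices: S_uu = 165.4, S_ud = 126, S_dd = 96
Terminal payoffs (S − K): max(20.38, 0) = 20.38, max(-19, 0) = 0, max(-49, 0) = 0
Node u (S = 157.5): V_u = e^(−0.03)·[0.8808·20.3750 + 0.1192·0.0000] = 17.4160
Node d (S = 120): V_d = e^(−0.03)·[0.8808·0.0000 + 0.1192·0.0000] = 0.0000
Node 0 (S = 150): V_0 = e^(−0.03)·[0.8808·17.4160 + 0.1192·0.0000] = 14.8867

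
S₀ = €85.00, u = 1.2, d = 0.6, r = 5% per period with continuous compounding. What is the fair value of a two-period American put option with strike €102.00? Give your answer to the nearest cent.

Risk-neutral probability p = (e^0.05 − 0.6)/(1.2 − 0.6) = 0.4513/0.6000 = 0.7521
Terminal stock prices: S_uu = 122.4, S_ud = 61.2, S_dd = 30.6
Terminal payoffs (K − S): max(-20.4, 0) = 0, max(40.8, 0) = 40.8, max(71.4, 0) = 71.4
Node u (S = 102): continuation = e^(−0.05)·[0.7521·0.0000 + 0.2479·40.8000] = 9.6203; exercise value = 0.0000 ≤ continuation, so V_u = 9.6203
Node d (S = 51): continuation = e^(−0.05)·[0.7521·40.8000 + 0.2479·71.4000] = 46.0254; exercise value = 51.0000 > continuation, so V_d = 51.0000 (exercise)
Node 0 (S = 85): continuation = e^(−0.05)·[0.7521·9.6203 + 0.2479·51.0000] = 18.9081; exercise value = 17.0000 ≤ continuation, so V_0 = 18.9081

€18.91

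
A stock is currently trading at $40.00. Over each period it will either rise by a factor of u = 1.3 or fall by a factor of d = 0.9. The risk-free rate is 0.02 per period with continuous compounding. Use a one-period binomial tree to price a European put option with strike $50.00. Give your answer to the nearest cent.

$9.60

Risk-neutral probability p = (e^0.02 − 0.9)/(1.3 − 0.9) = 0.1202/0.4000 = 0.3005
Terminal stock prices: S_u = 52, S_d = 36
Terminal payoffs (K − S): max(-2, 0) = 0, max(14, 0) = 14
Node 0 (S = 40): V_0 = e^(−0.02)·[0.3005·0.0000 + 0.6995·14.0000] = 9.5990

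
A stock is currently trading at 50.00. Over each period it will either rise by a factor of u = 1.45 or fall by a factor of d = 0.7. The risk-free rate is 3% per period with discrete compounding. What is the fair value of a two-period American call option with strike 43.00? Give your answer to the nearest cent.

Risk-neutral probability p = (1 + 0.03 − 0.7)/(1.45 − 0.7) = 0.3300/0.7500 = 0.4400
Terminal stock prices: S_uu = 105.1, S_ud = 50.75, S_dd = 24.5
Terminal payoffs (S − K): max(62.12, 0) = 62.12, max(7.75, 0) = 7.75, max(-18.5, 0) = 0
Node u (S = 72.5): continuation = 1/1.03·[0.4400·62.1250 + 0.5600·7.7500] = 30.7524; exercise value = 29.5000 ≤ continuation, so V_u = 30.7524
Node d (S = 35): continuation = 1/1.03·[0.4400·7.7500 + 0.5600·0.0000] = 3.3107; exercise value = 0.0000 ≤ continuation, so V_d = 3.3107
Node 0 (S = 50): continuation = 1/1.03·[0.4400·30.7524 + 0.5600·3.3107] = 14.9369; exercise value = 7.0000 ≤ continuation, so V_0 = 14.9369

14.94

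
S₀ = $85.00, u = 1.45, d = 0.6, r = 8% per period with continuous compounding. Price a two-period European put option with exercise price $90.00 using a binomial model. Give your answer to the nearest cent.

Risk-neutral probability p = (e^0.08 − 0.6)/(1.45 − 0.6) = 0.4833/0.8500 = 0.5686
Terminal stock prices: S_uu = 178.7, S_ud = 73.95, S_dd = 30.6
Terminal payoffs (K − S): max(-88.71, 0) = 0, max(16.05, 0) = 16.05, max(59.4, 0) = 59.4
Node u (S = 123.2): V_u = e^(−0.08)·[0.5686·0.0000 + 0.4314·16.0500] = 6.3920
Node d (S = 51): V_d = e^(−0.08)·[0.5686·16.0500 + 0.4314·59.4000] = 32.0805
Node 0 (S = 85): V_0 = e^(−0.08)·[0.5686·6.3920 + 0.4314·32.0805] = 16.1312

$16.13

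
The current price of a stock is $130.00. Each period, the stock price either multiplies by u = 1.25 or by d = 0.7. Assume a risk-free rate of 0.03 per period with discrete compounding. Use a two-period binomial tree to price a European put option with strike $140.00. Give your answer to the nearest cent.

Risk-neutral probability p = (1 + 0.03 − 0.7)/(1.25 − 0.7) = 0.3300/0.5500 = 0.6000
Terminal stock prices: S_uu = 203.1, S_ud = 113.7, S_dd = 63.7
Terminal payoffs (K − S): max(-63.12, 0) = 0, max(26.25, 0) = 26.25, max(76.3, 0) = 76.3
Node u (S = 162.5): V_u = 1/1.03·[0.6000·0.0000 + 0.4000·26.2500] = 10.1942
Node d (S = 91): V_d = 1/1.03·[0.6000·26.2500 + 0.4000·76.3000] = 44.9223
Node 0 (S = 130): V_0 = 1/1.03·[0.6000·10.1942 + 0.4000·44.9223] = 23.3839

$23.38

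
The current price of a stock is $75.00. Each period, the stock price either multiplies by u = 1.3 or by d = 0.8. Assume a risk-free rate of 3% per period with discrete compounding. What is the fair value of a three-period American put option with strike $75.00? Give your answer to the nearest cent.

Risk-neutral probability p = (1 + 0.03 − 0.8)/(1.3 − 0.8) = 0.2300/0.5000 = 0.4600
Terminal stock prices: S_uuu = 164.8, S_uud = 101.4, S_udd = 62.4, S_ddd = 38.4
Terminal payoffs (K − S): max(-89.78, 0) = 0, max(-26.4, 0) = 0, max(12.6, 0) = 12.6, max(36.6, 0) = 36.6
Node uu (S = 126.8): continuation = 1/1.03·[0.4600·0.0000 + 0.5400·0.0000] = 0.0000; exercise value = 0.0000 ≤ continuation, so V_uu = 0.0000
Node ud (S = 78): continuation = 1/1.03·[0.4600·0.0000 + 0.5400·12.6000] = 6.6058; exercise value = 0.0000 ≤ continuation, so V_ud = 6.6058
Node dd (S = 48): continuation = 1/1.03·[0.4600·12.6000 + 0.5400·36.6000] = 24.8155; exercise value = 27.0000 > continuation, so V_dd = 27.0000 (exercise)
Node u (S = 97.5): continuation = 1/1.03·[0.4600·0.0000 + 0.5400·6.6058] = 3.4632; exercise value = 0.0000 ≤ continuation, so V_u = 3.4632
Node d (S = 60): continuation = 1/1.03·[0.4600·6.6058 + 0.5400·27.0000] = 17.1055; exercise value = 15.0000 ≤ continuation, so V_d = 17.1055
Node 0 (S = 75): continuation = 1/1.03·[0.4600·3.4632 + 0.5400·17.1055] = 10.5146; exercise value = 0.0000 ≤ continuation, so V_0 = 10.5146

$10.51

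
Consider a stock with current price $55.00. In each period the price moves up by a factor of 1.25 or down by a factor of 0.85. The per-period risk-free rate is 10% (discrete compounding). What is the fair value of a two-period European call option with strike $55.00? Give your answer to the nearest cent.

Risk-neutral probability p = (1 + 0.1 − 0.85)/(1.25 − 0.85) = 0.2500/0.4000 = 0.6250
Terminal stock prices: S_uu = 85.94, S_ud = 58.44, S_dd = 39.74
Terminal payoffs (S − K): max(30.94, 0) = 30.94, max(3.438, 0) = 3.438, max(-15.26, 0) = 0
Node u (S = 68.75): V_u = 1/1.1·[0.6250·30.9375 + 0.3750·3.4375] = 18.7500
Node d (S = 46.75): V_d = 1/1.1·[0.6250·3.4375 + 0.3750·0.0000] = 1.9531
Node 0 (S = 55): V_0 = 1/1.1·[0.6250·18.7500 + 0.3750·1.9531] = 11.3192

$11.32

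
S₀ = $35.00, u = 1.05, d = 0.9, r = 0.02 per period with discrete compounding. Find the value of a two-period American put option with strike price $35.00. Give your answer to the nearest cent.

Risk-neutral probability p = (1 + 0.02 − 0.9)/(1.05 − 0.9) = 0.1200/0.1500 = 0.8000
Terminal stock prices: S_uu = 38.59, S_ud = 33.08, S_dd = 28.35
Terminal payoffs (K − S): max(-3.587, 0) = 0, max(1.925, 0) = 1.925, max(6.65, 0) = 6.65
Node u (S = 36.75): continuation = 1/1.02·[0.8000·0.0000 + 0.2000·1.9250] = 0.3775; exercise value = 0.0000 ≤ continuation, so V_u = 0.3775
Node d (S = 31.5): continuation = 1/1.02·[0.8000·1.9250 + 0.2000·6.6500] = 2.8137; exercise value = 3.5000 > continuation, so V_d = 3.5000 (exercise)
Node 0 (S = 35): continuation = 1/1.02·[0.8000·0.3775 + 0.2000·3.5000] = 0.9823; exercise value = 0.0000 ≤ continuation, so V_0 = 0.9823

$0.98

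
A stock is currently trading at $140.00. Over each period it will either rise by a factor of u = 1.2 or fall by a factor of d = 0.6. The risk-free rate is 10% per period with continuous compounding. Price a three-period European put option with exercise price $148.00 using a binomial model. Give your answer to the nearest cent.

Risk-neutral probability p = (e^0.1 − 0.6)/(1.2 − 0.6) = 0.5052/0.6000 = 0.8420
Terminal stock prices: S_uuu = 241.9, S_uud = 121, S_udd = 60.48, S_ddd = 30.24
Terminal payoffs (K − S): max(-93.92, 0) = 0, max(27.04, 0) = 27.04, max(87.52, 0) = 87.52, max(117.8, 0) = 117.8
Node uu (S = 201.6): V_uu = e^(−0.1)·[0.8420·0.0000 + 0.1580·27.0400] = 3.8669
Node ud (S = 100.8): V_ud = e^(−0.1)·[0.8420·27.0400 + 0.1580·87.5200] = 33.1159
Node dd (S = 50.4): V_dd = e^(−0.1)·[0.8420·87.5200 + 0.1580·117.7600] = 83.5159
Node u (S = 168): V_u = e^(−0.1)·[0.8420·3.8669 + 0.1580·33.1159] = 7.6818
Node d (S = 84): V_d = e^(−0.1)·[0.8420·33.1159 + 0.1580·83.5159] = 37.1722
Node 0 (S = 140): V_0 = e^(−0.1)·[0.8420·7.6818 + 0.1580·37.1722] = 11.1681

$11.17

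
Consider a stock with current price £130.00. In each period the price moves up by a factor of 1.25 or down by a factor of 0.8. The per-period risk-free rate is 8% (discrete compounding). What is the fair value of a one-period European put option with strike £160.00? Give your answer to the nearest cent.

£19.59

Risk-neutral probability p = (1 + 0.08 − 0.8)/(1.25 − 0.8) = 0.2800/0.4500 = 0.6222
Terminal stock prices: S_u = 162.5, S_d = 104
Terminal payoffs (K − S): max(-2.5, 0) = 0, max(56, 0) = 56
Node 0 (S = 130): V_0 = 1/1.08·[0.6222·0.0000 + 0.3778·56.0000] = 19.5885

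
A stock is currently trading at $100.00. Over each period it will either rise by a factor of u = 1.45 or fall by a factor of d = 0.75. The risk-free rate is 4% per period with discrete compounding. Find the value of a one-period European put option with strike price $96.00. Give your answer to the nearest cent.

Risk-neutral probability p = (1 + 0.04 − 0.75)/(1.45 − 0.75) = 0.2900/0.7000 = 0.4143
Terminal stock prices: S_u = 145, S_d = 75
Terminal payoffs (K − S): max(-49, 0) = 0, max(21, 0) = 21
Node 0 (S = 100): V_0 = 1/1.04·[0.4143·0.0000 + 0.5857·21.0000] = 11.8269

$11.83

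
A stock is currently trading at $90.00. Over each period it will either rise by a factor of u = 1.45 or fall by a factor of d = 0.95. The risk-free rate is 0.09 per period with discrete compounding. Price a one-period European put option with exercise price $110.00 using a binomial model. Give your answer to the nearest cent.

$16.18

Risk-neutral probability p = (1 + 0.09 − 0.95)/(1.45 − 0.95) = 0.1400/0.5000 = 0.2800
Terminal stock prices: S_u = 130.5, S_d = 85.5
Terminal payoffs (K − S): max(-20.5, 0) = 0, max(24.5, 0) = 24.5
Node 0 (S = 90): V_0 = 1/1.09·[0.2800·0.0000 + 0.7200·24.5000] = 16.1835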